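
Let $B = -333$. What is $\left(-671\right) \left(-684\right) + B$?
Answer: $458631$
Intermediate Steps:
$\left(-671\right) \left(-684\right) + B = \left(-671\right) \left(-684\right) - 333 = 458964 - 333 = 458631$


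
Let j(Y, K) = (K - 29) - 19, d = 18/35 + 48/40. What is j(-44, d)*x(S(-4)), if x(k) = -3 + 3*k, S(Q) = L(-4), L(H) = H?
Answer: 4860/7 ≈ 694.29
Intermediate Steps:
S(Q) = -4
d = 12/7 (d = 18*(1/35) + 48*(1/40) = 18/35 + 6/5 = 12/7 ≈ 1.7143)
j(Y, K) = -48 + K (j(Y, K) = (-29 + K) - 19 = -48 + K)
j(-44, d)*x(S(-4)) = (-48 + 12/7)*(-3 + 3*(-4)) = -324*(-3 - 12)/7 = -324/7*(-15) = 4860/7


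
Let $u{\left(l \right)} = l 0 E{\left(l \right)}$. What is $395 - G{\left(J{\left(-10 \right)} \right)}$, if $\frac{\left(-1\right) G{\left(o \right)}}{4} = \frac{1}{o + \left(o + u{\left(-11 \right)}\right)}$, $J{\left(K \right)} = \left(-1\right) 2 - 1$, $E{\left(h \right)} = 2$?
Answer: $\frac{1183}{3} \approx 394.33$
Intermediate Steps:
$u{\left(l \right)} = 0$ ($u{\left(l \right)} = l 0 \cdot 2 = 0 \cdot 2 = 0$)
$J{\left(K \right)} = -3$ ($J{\left(K \right)} = -2 - 1 = -3$)
$G{\left(o \right)} = - \frac{2}{o}$ ($G{\left(o \right)} = - \frac{4}{o + \left(o + 0\right)} = - \frac{4}{o + o} = - \frac{4}{2 o} = - 4 \frac{1}{2 o} = - \frac{2}{o}$)
$395 - G{\left(J{\left(-10 \right)} \right)} = 395 - - \frac{2}{-3} = 395 - \left(-2\right) \left(- \frac{1}{3}\right) = 395 - \frac{2}{3} = \frac{1183}{3}$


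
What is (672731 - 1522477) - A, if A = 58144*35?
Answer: -2884786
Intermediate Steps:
A = 2035040
(672731 - 1522477) - A = (672731 - 1522477) - 1*2035040 = -849746 - 2035040 = -2884786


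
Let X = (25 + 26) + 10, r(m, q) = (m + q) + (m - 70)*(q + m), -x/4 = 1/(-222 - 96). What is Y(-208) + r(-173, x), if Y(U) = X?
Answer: 6665909/159 ≈ 41924.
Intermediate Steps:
x = 2/159 (x = -4/(-222 - 96) = -4/(-318) = -4*(-1/318) = 2/159 ≈ 0.012579)
r(m, q) = m + q + (-70 + m)*(m + q) (r(m, q) = (m + q) + (-70 + m)*(m + q) = m + q + (-70 + m)*(m + q))
X = 61 (X = 51 + 10 = 61)
Y(U) = 61
Y(-208) + r(-173, x) = 61 + ((-173)**2 - 69*(-173) - 69*2/159 - 173*2/159) = 61 + (29929 + 11937 - 46/53 - 346/159) = 61 + 6656210/159 = 6665909/159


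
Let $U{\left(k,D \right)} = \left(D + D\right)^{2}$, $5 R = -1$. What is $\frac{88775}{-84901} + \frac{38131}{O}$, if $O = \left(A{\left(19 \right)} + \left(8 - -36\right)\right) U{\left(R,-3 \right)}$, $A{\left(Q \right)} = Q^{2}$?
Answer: $\frac{1943020531}{1237856580} \approx 1.5697$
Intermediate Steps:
$R = - \frac{1}{5}$ ($R = \frac{1}{5} \left(-1\right) = - \frac{1}{5} \approx -0.2$)
$U{\left(k,D \right)} = 4 D^{2}$ ($U{\left(k,D \right)} = \left(2 D\right)^{2} = 4 D^{2}$)
$O = 14580$ ($O = \left(19^{2} + \left(8 - -36\right)\right) 4 \left(-3\right)^{2} = \left(361 + \left(8 + 36\right)\right) 4 \cdot 9 = \left(361 + 44\right) 36 = 405 \cdot 36 = 14580$)
$\frac{88775}{-84901} + \frac{38131}{O} = \frac{88775}{-84901} + \frac{38131}{14580} = 88775 \left(- \frac{1}{84901}\right) + 38131 \cdot \frac{1}{14580} = - \frac{88775}{84901} + \frac{38131}{14580} = \frac{1943020531}{1237856580}$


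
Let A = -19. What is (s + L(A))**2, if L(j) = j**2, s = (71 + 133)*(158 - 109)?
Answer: 107267449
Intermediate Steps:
s = 9996 (s = 204*49 = 9996)
(s + L(A))**2 = (9996 + (-19)**2)**2 = (9996 + 361)**2 = 10357**2 = 107267449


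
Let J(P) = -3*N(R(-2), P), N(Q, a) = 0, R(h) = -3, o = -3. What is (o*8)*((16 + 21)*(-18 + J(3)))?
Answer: 15984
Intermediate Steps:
J(P) = 0 (J(P) = -3*0 = 0)
(o*8)*((16 + 21)*(-18 + J(3))) = (-3*8)*((16 + 21)*(-18 + 0)) = -888*(-18) = -24*(-666) = 15984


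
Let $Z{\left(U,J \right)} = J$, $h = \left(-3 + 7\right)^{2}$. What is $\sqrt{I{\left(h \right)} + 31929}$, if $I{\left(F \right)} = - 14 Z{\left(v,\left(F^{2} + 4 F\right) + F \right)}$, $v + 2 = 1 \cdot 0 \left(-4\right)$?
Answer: $165$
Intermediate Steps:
$h = 16$ ($h = 4^{2} = 16$)
$v = -2$ ($v = -2 + 1 \cdot 0 \left(-4\right) = -2 + 0 \left(-4\right) = -2 + 0 = -2$)
$I{\left(F \right)} = - 70 F - 14 F^{2}$ ($I{\left(F \right)} = - 14 \left(\left(F^{2} + 4 F\right) + F\right) = - 14 \left(F^{2} + 5 F\right) = - 70 F - 14 F^{2}$)
$\sqrt{I{\left(h \right)} + 31929} = \sqrt{\left(-14\right) 16 \left(5 + 16\right) + 31929} = \sqrt{\left(-14\right) 16 \cdot 21 + 31929} = \sqrt{-4704 + 31929} = \sqrt{27225} = 165$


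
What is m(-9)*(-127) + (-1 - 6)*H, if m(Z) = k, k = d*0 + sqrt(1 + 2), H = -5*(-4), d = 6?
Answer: -140 - 127*sqrt(3) ≈ -359.97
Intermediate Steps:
H = 20
k = sqrt(3) (k = 6*0 + sqrt(1 + 2) = 0 + sqrt(3) = sqrt(3) ≈ 1.7320)
m(Z) = sqrt(3)
m(-9)*(-127) + (-1 - 6)*H = sqrt(3)*(-127) + (-1 - 6)*20 = -127*sqrt(3) - 7*20 = -127*sqrt(3) - 140 = -140 - 127*sqrt(3)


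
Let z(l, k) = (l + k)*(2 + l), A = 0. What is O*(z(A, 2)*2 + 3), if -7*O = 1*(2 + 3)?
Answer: -55/7 ≈ -7.8571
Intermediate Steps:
z(l, k) = (2 + l)*(k + l) (z(l, k) = (k + l)*(2 + l) = (2 + l)*(k + l))
O = -5/7 (O = -(2 + 3)/7 = -5/7 ≈ -0.71429)
O*(z(A, 2)*2 + 3) = -5*((0² + 2*2 + 2*0 + 2*0)*2 + 3)/7 = -5*((0 + 4 + 0 + 0)*2 + 3)/7 = -5*(4*2 + 3)/7 = -5*(8 + 3)/7 = -5/7*11 = -55/7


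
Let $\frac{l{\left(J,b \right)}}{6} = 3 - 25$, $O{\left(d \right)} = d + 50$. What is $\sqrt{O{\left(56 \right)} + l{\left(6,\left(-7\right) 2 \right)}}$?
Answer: $i \sqrt{26} \approx 5.099 i$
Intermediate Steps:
$O{\left(d \right)} = 50 + d$
$l{\left(J,b \right)} = -132$ ($l{\left(J,b \right)} = 6 \left(3 - 25\right) = 6 \left(-22\right) = -132$)
$\sqrt{O{\left(56 \right)} + l{\left(6,\left(-7\right) 2 \right)}} = \sqrt{\left(50 + 56\right) - 132} = \sqrt{106 - 132} = \sqrt{-26} = i \sqrt{26}$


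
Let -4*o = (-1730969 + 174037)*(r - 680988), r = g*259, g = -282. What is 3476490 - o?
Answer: 293495278548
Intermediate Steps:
r = -73038 (r = -282*259 = -73038)
o = -293491802058 (o = -(-1730969 + 174037)*(-73038 - 680988)/4 = -(-389233)*(-754026) = -¼*1173967208232 = -293491802058)
3476490 - o = 3476490 - 1*(-293491802058) = 3476490 + 293491802058 = 293495278548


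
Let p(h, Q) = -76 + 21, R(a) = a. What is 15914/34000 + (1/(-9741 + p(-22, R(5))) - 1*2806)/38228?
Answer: 314057548877/795773162000 ≈ 0.39466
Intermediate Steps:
p(h, Q) = -55
15914/34000 + (1/(-9741 + p(-22, R(5))) - 1*2806)/38228 = 15914/34000 + (1/(-9741 - 55) - 1*2806)/38228 = 15914*(1/34000) + (1/(-9796) - 2806)*(1/38228) = 7957/17000 + (-1/9796 - 2806)*(1/38228) = 7957/17000 - 27487577/9796*1/38228 = 7957/17000 - 27487577/374481488 = 314057548877/795773162000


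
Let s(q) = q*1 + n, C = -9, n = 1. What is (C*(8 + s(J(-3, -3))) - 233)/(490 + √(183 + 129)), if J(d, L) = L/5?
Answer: -75607/119894 + 1543*√78/599470 ≈ -0.60788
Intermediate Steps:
J(d, L) = L/5 (J(d, L) = L*(⅕) = L/5)
s(q) = 1 + q (s(q) = q*1 + 1 = q + 1 = 1 + q)
(C*(8 + s(J(-3, -3))) - 233)/(490 + √(183 + 129)) = (-9*(8 + (1 + (⅕)*(-3))) - 233)/(490 + √(183 + 129)) = (-9*(8 + (1 - ⅗)) - 233)/(490 + √312) = (-9*(8 + ⅖) - 233)/(490 + 2*√78) = (-9*42/5 - 233)/(490 + 2*√78) = (-378/5 - 233)/(490 + 2*√78) = -1543/(5*(490 + 2*√78))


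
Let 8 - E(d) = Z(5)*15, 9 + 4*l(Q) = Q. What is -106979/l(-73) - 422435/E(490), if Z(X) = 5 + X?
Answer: 47701871/5822 ≈ 8193.4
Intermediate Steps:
l(Q) = -9/4 + Q/4
E(d) = -142 (E(d) = 8 - (5 + 5)*15 = 8 - 10*15 = 8 - 1*150 = 8 - 150 = -142)
-106979/l(-73) - 422435/E(490) = -106979/(-9/4 + (1/4)*(-73)) - 422435/(-142) = -106979/(-9/4 - 73/4) - 422435*(-1/142) = -106979/(-41/2) + 422435/142 = -106979*(-2/41) + 422435/142 = 213958/41 + 422435/142 = 47701871/5822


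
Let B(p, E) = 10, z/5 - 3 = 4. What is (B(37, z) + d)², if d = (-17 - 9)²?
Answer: 470596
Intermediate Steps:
z = 35 (z = 15 + 5*4 = 15 + 20 = 35)
d = 676 (d = (-26)² = 676)
(B(37, z) + d)² = (10 + 676)² = 686² = 470596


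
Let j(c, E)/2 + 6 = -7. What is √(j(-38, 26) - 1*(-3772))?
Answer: √3746 ≈ 61.205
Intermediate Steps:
j(c, E) = -26 (j(c, E) = -12 + 2*(-7) = -12 - 14 = -26)
√(j(-38, 26) - 1*(-3772)) = √(-26 - 1*(-3772)) = √(-26 + 3772) = √3746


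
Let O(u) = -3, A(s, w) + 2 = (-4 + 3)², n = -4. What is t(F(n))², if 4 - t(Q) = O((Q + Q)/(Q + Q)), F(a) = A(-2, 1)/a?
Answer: 49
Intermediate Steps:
A(s, w) = -1 (A(s, w) = -2 + (-4 + 3)² = -2 + (-1)² = -2 + 1 = -1)
F(a) = -1/a
t(Q) = 7 (t(Q) = 4 - 1*(-3) = 4 + 3 = 7)
t(F(n))² = 7² = 49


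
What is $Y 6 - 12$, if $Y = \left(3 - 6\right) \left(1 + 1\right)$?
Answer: $-48$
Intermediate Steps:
$Y = -6$ ($Y = \left(-3\right) 2 = -6$)
$Y 6 - 12 = \left(-6\right) 6 - 12 = -36 - 12 = -48$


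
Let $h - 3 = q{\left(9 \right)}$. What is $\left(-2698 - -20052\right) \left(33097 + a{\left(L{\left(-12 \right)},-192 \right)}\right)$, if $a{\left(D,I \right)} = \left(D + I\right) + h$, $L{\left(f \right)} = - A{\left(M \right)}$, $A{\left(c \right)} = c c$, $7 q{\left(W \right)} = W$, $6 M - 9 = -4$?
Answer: $\frac{71958057305}{126} \approx 5.711 \cdot 10^{8}$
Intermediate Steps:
$M = \frac{5}{6}$ ($M = \frac{3}{2} + \frac{1}{6} \left(-4\right) = \frac{3}{2} - \frac{2}{3} = \frac{5}{6} \approx 0.83333$)
$q{\left(W \right)} = \frac{W}{7}$
$h = \frac{30}{7}$ ($h = 3 + \frac{1}{7} \cdot 9 = 3 + \frac{9}{7} = \frac{30}{7} \approx 4.2857$)
$A{\left(c \right)} = c^{2}$
$L{\left(f \right)} = - \frac{25}{36}$ ($L{\left(f \right)} = - \left(\frac{5}{6}\right)^{2} = \left(-1\right) \frac{25}{36} = - \frac{25}{36}$)
$a{\left(D,I \right)} = \frac{30}{7} + D + I$ ($a{\left(D,I \right)} = \left(D + I\right) + \frac{30}{7} = \frac{30}{7} + D + I$)
$\left(-2698 - -20052\right) \left(33097 + a{\left(L{\left(-12 \right)},-192 \right)}\right) = \left(-2698 - -20052\right) \left(33097 - \frac{47479}{252}\right) = \left(-2698 + 20052\right) \left(33097 - \frac{47479}{252}\right) = 17354 \cdot \frac{8292965}{252} = \frac{71958057305}{126}$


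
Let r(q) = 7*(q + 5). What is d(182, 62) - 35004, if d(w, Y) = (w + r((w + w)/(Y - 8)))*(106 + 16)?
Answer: -74882/27 ≈ -2773.4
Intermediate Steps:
r(q) = 35 + 7*q (r(q) = 7*(5 + q) = 35 + 7*q)
d(w, Y) = 4270 + 122*w + 1708*w/(-8 + Y) (d(w, Y) = (w + (35 + 7*((w + w)/(Y - 8))))*(106 + 16) = (w + (35 + 7*((2*w)/(-8 + Y))))*122 = (w + (35 + 7*(2*w/(-8 + Y))))*122 = (w + (35 + 14*w/(-8 + Y)))*122 = (35 + w + 14*w/(-8 + Y))*122 = 4270 + 122*w + 1708*w/(-8 + Y))
d(182, 62) - 35004 = 122*(-280 + 6*182 + 35*62 + 62*182)/(-8 + 62) - 35004 = 122*(-280 + 1092 + 2170 + 11284)/54 - 35004 = 122*(1/54)*14266 - 35004 = 870226/27 - 35004 = -74882/27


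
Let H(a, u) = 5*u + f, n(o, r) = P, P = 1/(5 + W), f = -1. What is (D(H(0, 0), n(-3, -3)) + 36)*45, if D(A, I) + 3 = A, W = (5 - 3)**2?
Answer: 1440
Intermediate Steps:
W = 4 (W = 2**2 = 4)
P = 1/9 (P = 1/(5 + 4) = 1/9 ≈ 0.11111)
n(o, r) = 1/9
H(a, u) = -1 + 5*u (H(a, u) = 5*u - 1 = -1 + 5*u)
D(A, I) = -3 + A
(D(H(0, 0), n(-3, -3)) + 36)*45 = ((-3 + (-1 + 5*0)) + 36)*45 = ((-3 + (-1 + 0)) + 36)*45 = ((-3 - 1) + 36)*45 = (-4 + 36)*45 = 32*45 = 1440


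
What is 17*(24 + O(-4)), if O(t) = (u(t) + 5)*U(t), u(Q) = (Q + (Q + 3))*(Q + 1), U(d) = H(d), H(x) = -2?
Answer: -272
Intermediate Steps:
U(d) = -2
u(Q) = (1 + Q)*(3 + 2*Q) (u(Q) = (Q + (3 + Q))*(1 + Q) = (3 + 2*Q)*(1 + Q) = (1 + Q)*(3 + 2*Q))
O(t) = -16 - 10*t - 4*t² (O(t) = ((3 + 2*t² + 5*t) + 5)*(-2) = (8 + 2*t² + 5*t)*(-2) = -16 - 10*t - 4*t²)
17*(24 + O(-4)) = 17*(24 + (-16 - 10*(-4) - 4*(-4)²)) = 17*(24 + (-16 + 40 - 4*16)) = 17*(24 + (-16 + 40 - 64)) = 17*(24 - 40) = 17*(-16) = -272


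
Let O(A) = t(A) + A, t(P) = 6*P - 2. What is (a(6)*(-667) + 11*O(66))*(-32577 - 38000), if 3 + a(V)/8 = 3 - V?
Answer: -2616712852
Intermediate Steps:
a(V) = -8*V (a(V) = -24 + 8*(3 - V) = -24 + (24 - 8*V) = -8*V)
t(P) = -2 + 6*P
O(A) = -2 + 7*A (O(A) = (-2 + 6*A) + A = -2 + 7*A)
(a(6)*(-667) + 11*O(66))*(-32577 - 38000) = (-8*6*(-667) + 11*(-2 + 7*66))*(-32577 - 38000) = (-48*(-667) + 11*(-2 + 462))*(-70577) = (32016 + 11*460)*(-70577) = (32016 + 5060)*(-70577) = 37076*(-70577) = -2616712852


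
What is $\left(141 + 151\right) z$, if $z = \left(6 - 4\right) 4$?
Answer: $2336$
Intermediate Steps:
$z = 8$ ($z = \left(6 - 4\right) 4 = 2 \cdot 4 = 8$)
$\left(141 + 151\right) z = \left(141 + 151\right) 8 = 292 \cdot 8 = 2336$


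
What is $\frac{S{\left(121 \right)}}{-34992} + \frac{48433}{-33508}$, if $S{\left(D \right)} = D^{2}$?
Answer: $- \frac{546339541}{293127984} \approx -1.8638$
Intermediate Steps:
$\frac{S{\left(121 \right)}}{-34992} + \frac{48433}{-33508} = \frac{121^{2}}{-34992} + \frac{48433}{-33508} = 14641 \left(- \frac{1}{34992}\right) + 48433 \left(- \frac{1}{33508}\right) = - \frac{14641}{34992} - \frac{48433}{33508} = - \frac{546339541}{293127984}$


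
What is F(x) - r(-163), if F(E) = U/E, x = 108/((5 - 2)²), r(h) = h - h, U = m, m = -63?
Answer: -21/4 ≈ -5.2500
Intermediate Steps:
U = -63
r(h) = 0
x = 12 (x = 108/(3²) = 108/9 = 108*(⅑) = 12)
F(E) = -63/E
F(x) - r(-163) = -63/12 - 1*0 = -63*1/12 + 0 = -21/4 + 0 = -21/4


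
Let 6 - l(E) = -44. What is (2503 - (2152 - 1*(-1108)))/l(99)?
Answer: -757/50 ≈ -15.140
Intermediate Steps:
l(E) = 50 (l(E) = 6 - 1*(-44) = 6 + 44 = 50)
(2503 - (2152 - 1*(-1108)))/l(99) = (2503 - (2152 - 1*(-1108)))/50 = (2503 - (2152 + 1108))*(1/50) = (2503 - 1*3260)*(1/50) = (2503 - 3260)*(1/50) = -757*1/50 = -757/50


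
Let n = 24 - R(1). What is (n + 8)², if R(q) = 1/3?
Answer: 9025/9 ≈ 1002.8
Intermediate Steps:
R(q) = ⅓ (R(q) = 1*(⅓) = ⅓)
n = 71/3 (n = 24 - 1*⅓ = 24 - ⅓ = 71/3 ≈ 23.667)
(n + 8)² = (71/3 + 8)² = (95/3)² = 9025/9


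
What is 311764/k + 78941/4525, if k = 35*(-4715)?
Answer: 11333177/728525 ≈ 15.556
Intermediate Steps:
k = -165025
311764/k + 78941/4525 = 311764/(-165025) + 78941/4525 = 311764*(-1/165025) + 78941*(1/4525) = -7604/4025 + 78941/4525 = 11333177/728525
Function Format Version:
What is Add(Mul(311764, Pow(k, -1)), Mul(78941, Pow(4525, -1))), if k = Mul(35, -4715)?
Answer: Rational(11333177, 728525) ≈ 15.556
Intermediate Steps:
k = -165025
Add(Mul(311764, Pow(k, -1)), Mul(78941, Pow(4525, -1))) = Add(Mul(311764, Pow(-165025, -1)), Mul(78941, Pow(4525, -1))) = Add(Mul(311764, Rational(-1, 165025)), Mul(78941, Rational(1, 4525))) = Add(Rational(-7604, 4025), Rational(78941, 4525)) = Rational(11333177, 728525)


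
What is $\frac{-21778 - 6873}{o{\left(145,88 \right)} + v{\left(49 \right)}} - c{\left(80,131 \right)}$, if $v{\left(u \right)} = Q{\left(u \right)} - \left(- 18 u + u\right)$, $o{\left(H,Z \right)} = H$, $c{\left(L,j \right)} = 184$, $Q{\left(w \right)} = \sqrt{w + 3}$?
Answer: $- \frac{102002083}{478216} + \frac{28651 \sqrt{13}}{478216} \approx -213.08$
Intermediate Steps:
$Q{\left(w \right)} = \sqrt{3 + w}$
$v{\left(u \right)} = \sqrt{3 + u} + 17 u$ ($v{\left(u \right)} = \sqrt{3 + u} - \left(- 18 u + u\right) = \sqrt{3 + u} - - 17 u = \sqrt{3 + u} + 17 u$)
$\frac{-21778 - 6873}{o{\left(145,88 \right)} + v{\left(49 \right)}} - c{\left(80,131 \right)} = \frac{-21778 - 6873}{145 + \left(\sqrt{3 + 49} + 17 \cdot 49\right)} - 184 = - \frac{28651}{145 + \left(\sqrt{52} + 833\right)} - 184 = - \frac{28651}{145 + \left(2 \sqrt{13} + 833\right)} - 184 = - \frac{28651}{145 + \left(833 + 2 \sqrt{13}\right)} - 184 = - \frac{28651}{978 + 2 \sqrt{13}} - 184 = -184 - \frac{28651}{978 + 2 \sqrt{13}}$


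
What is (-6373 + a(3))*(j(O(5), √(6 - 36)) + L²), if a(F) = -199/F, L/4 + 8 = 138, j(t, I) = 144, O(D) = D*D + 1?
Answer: -5226368992/3 ≈ -1.7421e+9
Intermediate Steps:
O(D) = 1 + D² (O(D) = D² + 1 = 1 + D²)
L = 520 (L = -32 + 4*138 = -32 + 552 = 520)
(-6373 + a(3))*(j(O(5), √(6 - 36)) + L²) = (-6373 - 199/3)*(144 + 520²) = (-6373 - 199*⅓)*(144 + 270400) = (-6373 - 199/3)*270544 = -19318/3*270544 = -5226368992/3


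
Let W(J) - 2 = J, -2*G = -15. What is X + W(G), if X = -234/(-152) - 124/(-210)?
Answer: 92807/7980 ≈ 11.630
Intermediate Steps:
G = 15/2 (G = -½*(-15) = 15/2 ≈ 7.5000)
W(J) = 2 + J
X = 16997/7980 (X = -234*(-1/152) - 124*(-1/210) = 117/76 + 62/105 = 16997/7980 ≈ 2.1300)
X + W(G) = 16997/7980 + (2 + 15/2) = 16997/7980 + 19/2 = 92807/7980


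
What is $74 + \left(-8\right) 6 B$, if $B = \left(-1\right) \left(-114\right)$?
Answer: $-5398$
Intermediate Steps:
$B = 114$
$74 + \left(-8\right) 6 B = 74 + \left(-8\right) 6 \cdot 114 = 74 - 5472 = -5398$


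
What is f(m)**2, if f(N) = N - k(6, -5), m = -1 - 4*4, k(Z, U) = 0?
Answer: 289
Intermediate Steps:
m = -17 (m = -1 - 16 = -17)
f(N) = N (f(N) = N - 1*0 = N + 0 = N)
f(m)**2 = (-17)**2 = 289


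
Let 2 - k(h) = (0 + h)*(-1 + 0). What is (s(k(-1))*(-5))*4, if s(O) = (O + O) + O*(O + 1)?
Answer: -80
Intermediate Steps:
k(h) = 2 + h (k(h) = 2 - (0 + h)*(-1 + 0) = 2 - h*(-1) = 2 - (-1)*h = 2 + h)
s(O) = 2*O + O*(1 + O)
(s(k(-1))*(-5))*4 = (((2 - 1)*(3 + (2 - 1)))*(-5))*4 = ((1*(3 + 1))*(-5))*4 = ((1*4)*(-5))*4 = (4*(-5))*4 = -20*4 = -80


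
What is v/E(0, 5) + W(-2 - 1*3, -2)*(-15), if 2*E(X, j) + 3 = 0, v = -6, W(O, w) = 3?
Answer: -41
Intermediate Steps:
E(X, j) = -3/2 (E(X, j) = -3/2 + (½)*0 = -3/2 + 0 = -3/2)
v/E(0, 5) + W(-2 - 1*3, -2)*(-15) = -6/(-3/2) + 3*(-15) = -6*(-⅔) - 45 = 4 - 45 = -41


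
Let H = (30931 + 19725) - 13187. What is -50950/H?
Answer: -50950/37469 ≈ -1.3598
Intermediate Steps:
H = 37469 (H = 50656 - 13187 = 37469)
-50950/H = -50950/37469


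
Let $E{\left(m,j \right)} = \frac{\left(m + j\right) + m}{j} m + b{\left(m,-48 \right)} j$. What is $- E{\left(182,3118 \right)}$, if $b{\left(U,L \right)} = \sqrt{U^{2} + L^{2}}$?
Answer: $- \frac{316862}{1559} - 6236 \sqrt{8857} \approx -5.8708 \cdot 10^{5}$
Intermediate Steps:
$b{\left(U,L \right)} = \sqrt{L^{2} + U^{2}}$
$E{\left(m,j \right)} = j \sqrt{2304 + m^{2}} + \frac{m \left(j + 2 m\right)}{j}$ ($E{\left(m,j \right)} = \frac{\left(m + j\right) + m}{j} m + \sqrt{\left(-48\right)^{2} + m^{2}} j = \frac{\left(j + m\right) + m}{j} m + \sqrt{2304 + m^{2}} j = \frac{j + 2 m}{j} m + j \sqrt{2304 + m^{2}} = \frac{m \left(j + 2 m\right)}{j} + j \sqrt{2304 + m^{2}} = j \sqrt{2304 + m^{2}} + \frac{m \left(j + 2 m\right)}{j}$)
$- E{\left(182,3118 \right)} = - (182 + 3118 \sqrt{2304 + 182^{2}} + \frac{2 \cdot 182^{2}}{3118}) = - (182 + 3118 \sqrt{2304 + 33124} + 2 \cdot \frac{1}{3118} \cdot 33124) = - (182 + 3118 \sqrt{35428} + \frac{33124}{1559}) = - (182 + 3118 \cdot 2 \sqrt{8857} + \frac{33124}{1559}) = - (182 + 6236 \sqrt{8857} + \frac{33124}{1559}) = - (\frac{316862}{1559} + 6236 \sqrt{8857}) = - \frac{316862}{1559} - 6236 \sqrt{8857}$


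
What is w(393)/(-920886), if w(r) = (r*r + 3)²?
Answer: -3975903384/153481 ≈ -25905.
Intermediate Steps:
w(r) = (3 + r²)² (w(r) = (r² + 3)² = (3 + r²)²)
w(393)/(-920886) = (3 + 393²)²/(-920886) = (3 + 154449)²*(-1/920886) = 154452²*(-1/920886) = 23855420304*(-1/920886) = -3975903384/153481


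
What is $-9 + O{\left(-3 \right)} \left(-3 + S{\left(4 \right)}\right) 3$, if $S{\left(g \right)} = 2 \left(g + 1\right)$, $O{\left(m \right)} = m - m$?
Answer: $-9$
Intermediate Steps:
$O{\left(m \right)} = 0$
$S{\left(g \right)} = 2 + 2 g$ ($S{\left(g \right)} = 2 \left(1 + g\right) = 2 + 2 g$)
$-9 + O{\left(-3 \right)} \left(-3 + S{\left(4 \right)}\right) 3 = -9 + 0 \left(-3 + \left(2 + 2 \cdot 4\right)\right) 3 = -9 + 0 \left(-3 + \left(2 + 8\right)\right) 3 = -9 + 0 \left(-3 + 10\right) 3 = -9 + 0 \cdot 7 \cdot 3 = -9 + 0 \cdot 3 = -9 + 0 = -9$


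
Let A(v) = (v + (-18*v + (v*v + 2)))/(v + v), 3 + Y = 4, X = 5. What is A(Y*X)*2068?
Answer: -59972/5 ≈ -11994.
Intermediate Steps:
Y = 1 (Y = -3 + 4 = 1)
A(v) = (2 + v**2 - 17*v)/(2*v) (A(v) = (v + (-18*v + (v**2 + 2)))/((2*v)) = (v + (-18*v + (2 + v**2)))*(1/(2*v)) = (v + (2 + v**2 - 18*v))*(1/(2*v)) = (2 + v**2 - 17*v)*(1/(2*v)) = (2 + v**2 - 17*v)/(2*v))
A(Y*X)*2068 = ((2 + (1*5)*(-17 + 1*5))/(2*((1*5))))*2068 = ((1/2)*(2 + 5*(-17 + 5))/5)*2068 = ((1/2)*(1/5)*(2 + 5*(-12)))*2068 = ((1/2)*(1/5)*(2 - 60))*2068 = ((1/2)*(1/5)*(-58))*2068 = -29/5*2068 = -59972/5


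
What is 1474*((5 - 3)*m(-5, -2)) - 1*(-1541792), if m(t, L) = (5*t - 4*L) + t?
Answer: 1476936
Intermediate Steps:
m(t, L) = -4*L + 6*t (m(t, L) = (-4*L + 5*t) + t = -4*L + 6*t)
1474*((5 - 3)*m(-5, -2)) - 1*(-1541792) = 1474*((5 - 3)*(-4*(-2) + 6*(-5))) - 1*(-1541792) = 1474*(2*(8 - 30)) + 1541792 = 1474*(2*(-22)) + 1541792 = 1474*(-44) + 1541792 = -64856 + 1541792 = 1476936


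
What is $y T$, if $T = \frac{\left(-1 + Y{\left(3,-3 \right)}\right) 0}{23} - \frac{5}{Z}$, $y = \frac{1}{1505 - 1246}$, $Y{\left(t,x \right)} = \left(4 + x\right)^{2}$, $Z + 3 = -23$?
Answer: $\frac{5}{6734} \approx 0.0007425$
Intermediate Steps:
$Z = -26$ ($Z = -3 - 23 = -26$)
$y = \frac{1}{259} \approx 0.003861$
$T = \frac{5}{26}$ ($T = \frac{\left(-1 + \left(4 - 3\right)^{2}\right) 0}{23} - \frac{5}{-26} = \left(-1 + 1^{2}\right) 0 \cdot \frac{1}{23} - - \frac{5}{26} = \left(-1 + 1\right) 0 \cdot \frac{1}{23} + \frac{5}{26} = 0 \cdot 0 \cdot \frac{1}{23} + \frac{5}{26} = 0 \cdot \frac{1}{23} + \frac{5}{26} = 0 + \frac{5}{26} = \frac{5}{26} \approx 0.19231$)
$y T = \frac{1}{259} \cdot \frac{5}{26} = \frac{5}{6734}$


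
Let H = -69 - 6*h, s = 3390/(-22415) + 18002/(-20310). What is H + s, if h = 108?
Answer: -32688564778/45524865 ≈ -718.04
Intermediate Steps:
s = -47236573/45524865 (s = 3390*(-1/22415) + 18002*(-1/20310) = -678/4483 - 9001/10155 = -47236573/45524865 ≈ -1.0376)
H = -717 (H = -69 - 6*108 = -69 - 648 = -717)
H + s = -717 - 47236573/45524865 = -32688564778/45524865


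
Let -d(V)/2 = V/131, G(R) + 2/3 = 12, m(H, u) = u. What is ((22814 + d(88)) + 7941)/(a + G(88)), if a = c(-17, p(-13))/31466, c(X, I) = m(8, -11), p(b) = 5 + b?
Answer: 380303960142/140145241 ≈ 2713.6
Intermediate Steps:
G(R) = 34/3 (G(R) = -2/3 + 12 = 34/3)
c(X, I) = -11
d(V) = -2*V/131
a = -11/31466 ≈ -0.00034958
((22814 + d(88)) + 7941)/(a + G(88)) = ((22814 - 2/131*88) + 7941)/(-11/31466 + 34/3) = ((22814 - 176/131) + 7941)/(1069811/94398) = (2988458/131 + 7941)*(94398/1069811) = (4028729/131)*(94398/1069811) = 380303960142/140145241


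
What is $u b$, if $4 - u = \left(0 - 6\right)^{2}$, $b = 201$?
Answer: $-6432$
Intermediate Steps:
$u = -32$ ($u = 4 - \left(0 - 6\right)^{2} = 4 - \left(-6\right)^{2} = 4 - 36 = -32$)
$u b = \left(-32\right) 201 = -6432$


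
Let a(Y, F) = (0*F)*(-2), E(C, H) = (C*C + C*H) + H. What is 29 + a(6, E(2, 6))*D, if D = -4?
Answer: 29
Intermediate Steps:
E(C, H) = H + C² + C*H (E(C, H) = (C² + C*H) + H = H + C² + C*H)
a(Y, F) = 0 (a(Y, F) = 0*(-2) = 0)
29 + a(6, E(2, 6))*D = 29 + 0*(-4) = 29 + 0 = 29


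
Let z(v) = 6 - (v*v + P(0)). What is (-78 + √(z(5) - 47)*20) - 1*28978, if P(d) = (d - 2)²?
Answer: -29056 + 20*I*√70 ≈ -29056.0 + 167.33*I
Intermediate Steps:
P(d) = (-2 + d)²
z(v) = 2 - v² (z(v) = 6 - (v*v + (-2 + 0)²) = 6 - (v² + (-2)²) = 6 - (v² + 4) = 6 - (4 + v²) = 6 + (-4 - v²) = 2 - v²)
(-78 + √(z(5) - 47)*20) - 1*28978 = (-78 + √((2 - 1*5²) - 47)*20) - 1*28978 = (-78 + √((2 - 1*25) - 47)*20) - 28978 = (-78 + √((2 - 25) - 47)*20) - 28978 = (-78 + √(-23 - 47)*20) - 28978 = (-78 + √(-70)*20) - 28978 = (-78 + (I*√70)*20) - 28978 = (-78 + 20*I*√70) - 28978 = -29056 + 20*I*√70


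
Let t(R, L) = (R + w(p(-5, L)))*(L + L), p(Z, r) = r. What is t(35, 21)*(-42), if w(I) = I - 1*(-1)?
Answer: -100548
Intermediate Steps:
w(I) = 1 + I (w(I) = I + 1 = 1 + I)
t(R, L) = 2*L*(1 + L + R) (t(R, L) = (R + (1 + L))*(L + L) = (1 + L + R)*(2*L) = 2*L*(1 + L + R))
t(35, 21)*(-42) = (2*21*(1 + 21 + 35))*(-42) = (2*21*57)*(-42) = 2394*(-42) = -100548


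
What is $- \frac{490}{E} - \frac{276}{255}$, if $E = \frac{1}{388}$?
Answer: $- \frac{16160292}{85} \approx -1.9012 \cdot 10^{5}$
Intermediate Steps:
$E = \frac{1}{388} \approx 0.0025773$
$- \frac{490}{E} - \frac{276}{255} = - 490 \frac{1}{\frac{1}{388}} - \frac{276}{255} = \left(-490\right) 388 - \frac{92}{85} = -190120 - \frac{92}{85} = - \frac{16160292}{85}$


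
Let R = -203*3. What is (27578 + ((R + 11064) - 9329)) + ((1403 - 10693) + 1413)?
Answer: 20827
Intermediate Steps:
R = -609
(27578 + ((R + 11064) - 9329)) + ((1403 - 10693) + 1413) = (27578 + ((-609 + 11064) - 9329)) + ((1403 - 10693) + 1413) = (27578 + (10455 - 9329)) + (-9290 + 1413) = (27578 + 1126) - 7877 = 28704 - 7877 = 20827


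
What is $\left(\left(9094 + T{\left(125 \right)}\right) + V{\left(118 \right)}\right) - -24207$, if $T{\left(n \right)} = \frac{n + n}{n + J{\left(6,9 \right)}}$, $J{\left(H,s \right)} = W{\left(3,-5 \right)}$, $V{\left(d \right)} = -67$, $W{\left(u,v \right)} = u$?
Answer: $\frac{2127101}{64} \approx 33236.0$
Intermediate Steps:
$J{\left(H,s \right)} = 3$
$T{\left(n \right)} = \frac{2 n}{3 + n}$ ($T{\left(n \right)} = \frac{n + n}{n + 3} = \frac{2 n}{3 + n}$)
$\left(\left(9094 + T{\left(125 \right)}\right) + V{\left(118 \right)}\right) - -24207 = \left(\left(9094 + 2 \cdot 125 \frac{1}{3 + 125}\right) - 67\right) - -24207 = \left(\left(9094 + 2 \cdot 125 \cdot \frac{1}{128}\right) - 67\right) + 24207 = \left(\left(9094 + \frac{125}{64}\right) - 67\right) + 24207 = \left(\frac{582141}{64} - 67\right) + 24207 = \frac{577853}{64} + 24207 = \frac{2127101}{64}$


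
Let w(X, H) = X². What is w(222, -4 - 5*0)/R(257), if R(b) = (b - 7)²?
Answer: 12321/15625 ≈ 0.78854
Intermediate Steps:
R(b) = (-7 + b)²
w(222, -4 - 5*0)/R(257) = 222²/((-7 + 257)²) = 49284/(250²) = 49284/62500 = 49284*(1/62500) = 12321/15625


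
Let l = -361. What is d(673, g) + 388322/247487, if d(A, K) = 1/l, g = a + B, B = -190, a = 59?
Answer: 139936755/89342807 ≈ 1.5663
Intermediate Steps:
g = -131 (g = 59 - 190 = -131)
d(A, K) = -1/361 (d(A, K) = 1/(-361) = -1/361)
d(673, g) + 388322/247487 = -1/361 + 388322/247487 = 139936755/89342807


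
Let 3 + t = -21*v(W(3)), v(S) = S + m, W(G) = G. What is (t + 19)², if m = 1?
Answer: 4624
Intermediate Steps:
v(S) = 1 + S (v(S) = S + 1 = 1 + S)
t = -87 (t = -3 - 21*(1 + 3) = -3 - 21*4 = -3 - 84 = -87)
(t + 19)² = (-87 + 19)² = (-68)² = 4624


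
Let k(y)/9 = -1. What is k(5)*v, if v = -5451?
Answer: 49059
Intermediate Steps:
k(y) = -9 (k(y) = 9*(-1) = -9)
k(5)*v = -9*(-5451) = 49059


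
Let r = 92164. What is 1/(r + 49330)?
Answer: 1/141494 ≈ 7.0674e-6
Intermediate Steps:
1/(r + 49330) = 1/(92164 + 49330) = 1/141494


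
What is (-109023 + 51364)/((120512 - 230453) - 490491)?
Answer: 8237/85776 ≈ 0.096029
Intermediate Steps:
(-109023 + 51364)/((120512 - 230453) - 490491) = -57659/(-109941 - 490491) = -57659/(-600432) = -57659*(-1/600432) = 8237/85776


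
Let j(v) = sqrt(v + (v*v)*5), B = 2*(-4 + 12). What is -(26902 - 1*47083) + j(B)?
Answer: 20217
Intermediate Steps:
B = 16 (B = 2*8 = 16)
j(v) = sqrt(v + 5*v**2) (j(v) = sqrt(v + v**2*5) = sqrt(v + 5*v**2))
-(26902 - 1*47083) + j(B) = -(26902 - 1*47083) + sqrt(16*(1 + 5*16)) = -(26902 - 47083) + sqrt(16*(1 + 80)) = -1*(-20181) + sqrt(16*81) = 20181 + sqrt(1296) = 20181 + 36 = 20217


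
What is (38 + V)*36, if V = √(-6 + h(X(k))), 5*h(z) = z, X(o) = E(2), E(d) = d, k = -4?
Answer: 1368 + 72*I*√35/5 ≈ 1368.0 + 85.192*I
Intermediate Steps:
X(o) = 2
h(z) = z/5
V = 2*I*√35/5 (V = √(-6 + (⅕)*2) = √(-6 + ⅖) = √(-28/5) = 2*I*√35/5 ≈ 2.3664*I)
(38 + V)*36 = (38 + 2*I*√35/5)*36 = 1368 + 72*I*√35/5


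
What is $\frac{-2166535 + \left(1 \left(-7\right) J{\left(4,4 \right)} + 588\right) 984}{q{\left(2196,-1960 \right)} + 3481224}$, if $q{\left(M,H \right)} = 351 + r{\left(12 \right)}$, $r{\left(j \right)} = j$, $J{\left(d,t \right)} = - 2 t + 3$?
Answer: $- \frac{1553503}{3481587} \approx -0.44621$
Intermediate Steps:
$J{\left(d,t \right)} = 3 - 2 t$
$q{\left(M,H \right)} = 363$ ($q{\left(M,H \right)} = 351 + 12 = 363$)
$\frac{-2166535 + \left(1 \left(-7\right) J{\left(4,4 \right)} + 588\right) 984}{q{\left(2196,-1960 \right)} + 3481224} = \frac{-2166535 + \left(1 \left(-7\right) \left(3 - 8\right) + 588\right) 984}{363 + 3481224} = \frac{-2166535 + \left(- 7 \left(3 - 8\right) + 588\right) 984}{3481587} = \left(-2166535 + \left(\left(-7\right) \left(-5\right) + 588\right) 984\right) \frac{1}{3481587} = \left(-2166535 + \left(35 + 588\right) 984\right) \frac{1}{3481587} = \left(-2166535 + 623 \cdot 984\right) \frac{1}{3481587} = \left(-2166535 + 613032\right) \frac{1}{3481587} = \left(-1553503\right) \frac{1}{3481587} = - \frac{1553503}{3481587}$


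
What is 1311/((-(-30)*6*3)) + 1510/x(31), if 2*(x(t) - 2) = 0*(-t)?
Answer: 136337/180 ≈ 757.43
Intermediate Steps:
x(t) = 2 (x(t) = 2 + (0*(-t))/2 = 2 + (½)*0 = 2 + 0 = 2)
1311/((-(-30)*6*3)) + 1510/x(31) = 1311/((-(-30)*6*3)) + 1510/2 = 1311/((-5*(-36)*3)) + 1510*(½) = 1311/((180*3)) + 755 = 1311/540 + 755 = 1311*(1/540) + 755 = 437/180 + 755 = 136337/180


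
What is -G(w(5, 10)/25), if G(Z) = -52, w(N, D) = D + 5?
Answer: 52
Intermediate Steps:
w(N, D) = 5 + D
-G(w(5, 10)/25) = -1*(-52) = 52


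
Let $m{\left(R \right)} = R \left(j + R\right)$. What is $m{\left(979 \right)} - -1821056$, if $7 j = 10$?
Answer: $\frac{19466269}{7} \approx 2.7809 \cdot 10^{6}$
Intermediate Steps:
$j = \frac{10}{7}$ ($j = \frac{1}{7} \cdot 10 = \frac{10}{7} \approx 1.4286$)
$m{\left(R \right)} = R \left(\frac{10}{7} + R\right)$
$m{\left(979 \right)} - -1821056 = \frac{1}{7} \cdot 979 \left(10 + 7 \cdot 979\right) - -1821056 = \frac{1}{7} \cdot 979 \left(10 + 6853\right) + 1821056 = \frac{1}{7} \cdot 979 \cdot 6863 + 1821056 = \frac{6718877}{7} + 1821056 = \frac{19466269}{7}$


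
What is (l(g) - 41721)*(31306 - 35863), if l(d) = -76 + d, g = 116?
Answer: 189940317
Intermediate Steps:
(l(g) - 41721)*(31306 - 35863) = ((-76 + 116) - 41721)*(31306 - 35863) = (40 - 41721)*(-4557) = -41681*(-4557) = 189940317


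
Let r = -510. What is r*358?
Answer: -182580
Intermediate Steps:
r*358 = -510*358 = -182580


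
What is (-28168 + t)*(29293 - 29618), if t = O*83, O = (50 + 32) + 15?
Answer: 6538025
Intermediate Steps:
O = 97 (O = 82 + 15 = 97)
t = 8051 (t = 97*83 = 8051)
(-28168 + t)*(29293 - 29618) = (-28168 + 8051)*(29293 - 29618) = -20117*(-325) = 6538025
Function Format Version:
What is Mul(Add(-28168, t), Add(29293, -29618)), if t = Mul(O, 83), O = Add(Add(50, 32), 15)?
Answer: 6538025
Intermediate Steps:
O = 97 (O = Add(82, 15) = 97)
t = 8051 (t = Mul(97, 83) = 8051)
Mul(Add(-28168, t), Add(29293, -29618)) = Mul(Add(-28168, 8051), Add(29293, -29618)) = Mul(-20117, -325) = 6538025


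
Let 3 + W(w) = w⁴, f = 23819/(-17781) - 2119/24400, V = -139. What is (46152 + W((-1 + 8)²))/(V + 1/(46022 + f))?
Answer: -116023289407866707950/2775318098860879 ≈ -41805.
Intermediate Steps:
f = -618861539/433856400 (f = 23819*(-1/17781) - 2119*1/24400 = -23819/17781 - 2119/24400 = -618861539/433856400 ≈ -1.4264)
W(w) = -3 + w⁴
(46152 + W((-1 + 8)²))/(V + 1/(46022 + f)) = (46152 + (-3 + ((-1 + 8)²)⁴))/(-139 + 1/(46022 - 618861539/433856400)) = (46152 + (-3 + (7²)⁴))/(-139 + 1/(19966320379261/433856400)) = (46152 + (-3 + 49⁴))/(-139 + 433856400/19966320379261) = (46152 + (-3 + 5764801))/(-2775318098860879/19966320379261) = (46152 + 5764798)*(-19966320379261/2775318098860879) = 5810950*(-19966320379261/2775318098860879) = -116023289407866707950/2775318098860879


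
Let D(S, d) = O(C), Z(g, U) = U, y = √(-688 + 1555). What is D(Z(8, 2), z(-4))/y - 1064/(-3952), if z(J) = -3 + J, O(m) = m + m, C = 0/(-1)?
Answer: 7/26 ≈ 0.26923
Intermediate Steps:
y = 17*√3 (y = √867 = 17*√3 ≈ 29.445)
C = 0 (C = 0*(-1) = 0)
O(m) = 2*m
D(S, d) = 0 (D(S, d) = 2*0 = 0)
D(Z(8, 2), z(-4))/y - 1064/(-3952) = 0/((17*√3)) - 1064/(-3952) = 0*(√3/51) - 1064*(-1/3952) = 0 + 7/26 = 7/26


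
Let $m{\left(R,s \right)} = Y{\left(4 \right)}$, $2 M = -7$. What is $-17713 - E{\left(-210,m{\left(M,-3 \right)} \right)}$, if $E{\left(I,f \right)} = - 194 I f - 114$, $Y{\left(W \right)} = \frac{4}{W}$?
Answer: $-58339$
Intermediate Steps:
$M = - \frac{7}{2}$ ($M = \frac{1}{2} \left(-7\right) = - \frac{7}{2} \approx -3.5$)
$m{\left(R,s \right)} = 1$ ($m{\left(R,s \right)} = \frac{4}{4} = 4 \cdot \frac{1}{4} = 1$)
$E{\left(I,f \right)} = -114 - 194 I f$ ($E{\left(I,f \right)} = - 194 I f - 114 = -114 - 194 I f$)
$-17713 - E{\left(-210,m{\left(M,-3 \right)} \right)} = -17713 - \left(-114 - \left(-40740\right) 1\right) = -17713 - \left(-114 + 40740\right) = -17713 - 40626 = -58339$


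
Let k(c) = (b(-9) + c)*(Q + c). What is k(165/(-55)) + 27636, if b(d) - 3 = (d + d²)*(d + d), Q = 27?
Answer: -3468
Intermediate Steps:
b(d) = 3 + 2*d*(d + d²) (b(d) = 3 + (d + d²)*(d + d) = 3 + (d + d²)*(2*d) = 3 + 2*d*(d + d²))
k(c) = (-1293 + c)*(27 + c) (k(c) = ((3 + 2*(-9)² + 2*(-9)³) + c)*(27 + c) = ((3 + 2*81 + 2*(-729)) + c)*(27 + c) = ((3 + 162 - 1458) + c)*(27 + c) = (-1293 + c)*(27 + c))
k(165/(-55)) + 27636 = (-34911 + (165/(-55))² - 208890/(-55)) + 27636 = (-34911 + (165*(-1/55))² - 208890*(-1)/55) + 27636 = (-34911 + (-3)² - 1266*(-3)) + 27636 = (-34911 + 9 + 3798) + 27636 = -31104 + 27636 = -3468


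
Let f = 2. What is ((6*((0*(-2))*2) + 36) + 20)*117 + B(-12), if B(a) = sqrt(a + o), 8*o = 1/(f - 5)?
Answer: 6552 + 17*I*sqrt(6)/12 ≈ 6552.0 + 3.4701*I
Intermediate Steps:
o = -1/24 (o = 1/(8*(2 - 5)) = (1/8)/(-3) = (1/8)*(-1/3) = -1/24 ≈ -0.041667)
B(a) = sqrt(-1/24 + a) (B(a) = sqrt(a - 1/24) = sqrt(-1/24 + a))
((6*((0*(-2))*2) + 36) + 20)*117 + B(-12) = ((6*((0*(-2))*2) + 36) + 20)*117 + sqrt(-6 + 144*(-12))/12 = ((6*(0*2) + 36) + 20)*117 + sqrt(-6 - 1728)/12 = ((6*0 + 36) + 20)*117 + sqrt(-1734)/12 = ((0 + 36) + 20)*117 + (17*I*sqrt(6))/12 = (36 + 20)*117 + 17*I*sqrt(6)/12 = 56*117 + 17*I*sqrt(6)/12 = 6552 + 17*I*sqrt(6)/12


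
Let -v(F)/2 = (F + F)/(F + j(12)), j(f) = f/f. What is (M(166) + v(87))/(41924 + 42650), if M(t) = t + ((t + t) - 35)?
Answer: 10099/1860628 ≈ 0.0054277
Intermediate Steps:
j(f) = 1
v(F) = -4*F/(1 + F) (v(F) = -2*(F + F)/(F + 1) = -2*2*F/(1 + F) = -4*F/(1 + F))
M(t) = -35 + 3*t (M(t) = t + (2*t - 35) = t + (-35 + 2*t) = -35 + 3*t)
(M(166) + v(87))/(41924 + 42650) = ((-35 + 3*166) - 4*87/(1 + 87))/(41924 + 42650) = ((-35 + 498) - 4*87/88)/84574 = (463 - 4*87*1/88)*(1/84574) = (463 - 87/22)*(1/84574) = (10099/22)*(1/84574) = 10099/1860628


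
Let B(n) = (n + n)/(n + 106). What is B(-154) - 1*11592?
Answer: -139027/12 ≈ -11586.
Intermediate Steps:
B(n) = 2*n/(106 + n) (B(n) = (2*n)/(106 + n) = 2*n/(106 + n))
B(-154) - 1*11592 = 2*(-154)/(106 - 154) - 1*11592 = 2*(-154)/(-48) - 11592 = 2*(-154)*(-1/48) - 11592 = 77/12 - 11592 = -139027/12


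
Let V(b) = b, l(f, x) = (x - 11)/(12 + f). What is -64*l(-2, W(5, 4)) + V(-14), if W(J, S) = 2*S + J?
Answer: -134/5 ≈ -26.800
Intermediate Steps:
W(J, S) = J + 2*S
l(f, x) = (-11 + x)/(12 + f)
-64*l(-2, W(5, 4)) + V(-14) = -64*(-11 + (5 + 2*4))/(12 - 2) - 14 = -64*(-11 + (5 + 8))/10 - 14 = -32*(-11 + 13)/5 - 14 = -32*2/5 - 14 = -64*⅕ - 14 = -64/5 - 14 = -134/5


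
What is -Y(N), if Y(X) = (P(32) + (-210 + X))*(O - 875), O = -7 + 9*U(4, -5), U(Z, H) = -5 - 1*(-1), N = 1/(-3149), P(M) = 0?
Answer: -607065138/3149 ≈ -1.9278e+5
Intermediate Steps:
N = -1/3149 ≈ -0.00031756
U(Z, H) = -4 (U(Z, H) = -5 + 1 = -4)
O = -43 (O = -7 + 9*(-4) = -7 - 36 = -43)
Y(X) = 192780 - 918*X (Y(X) = (0 + (-210 + X))*(-43 - 875) = (-210 + X)*(-918) = 192780 - 918*X)
-Y(N) = -(192780 - 918*(-1/3149)) = -(192780 + 918/3149) = -1*607065138/3149 = -607065138/3149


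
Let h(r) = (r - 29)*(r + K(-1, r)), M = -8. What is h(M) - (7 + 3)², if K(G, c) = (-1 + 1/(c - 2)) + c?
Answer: 5327/10 ≈ 532.70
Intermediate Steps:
K(G, c) = -1 + c + 1/(-2 + c) (K(G, c) = (-1 + 1/(-2 + c)) + c = -1 + c + 1/(-2 + c))
h(r) = (-29 + r)*(r + (3 + r² - 3*r)/(-2 + r)) (h(r) = (r - 29)*(r + (3 + r² - 3*r)/(-2 + r)) = (-29 + r)*(r + (3 + r² - 3*r)/(-2 + r)))
h(M) - (7 + 3)² = (-87 - 63*(-8)² + 2*(-8)³ + 148*(-8))/(-2 - 8) - (7 + 3)² = (-87 - 63*64 + 2*(-512) - 1184)/(-10) - 1*10² = -(-87 - 4032 - 1024 - 1184)/10 - 1*100 = -⅒*(-6327) - 100 = 6327/10 - 100 = 5327/10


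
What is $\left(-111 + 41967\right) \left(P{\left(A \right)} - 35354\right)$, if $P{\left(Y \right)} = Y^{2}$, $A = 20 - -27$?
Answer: $-1387317120$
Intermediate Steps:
$A = 47$ ($A = 20 + 27 = 47$)
$\left(-111 + 41967\right) \left(P{\left(A \right)} - 35354\right) = \left(-111 + 41967\right) \left(47^{2} - 35354\right) = 41856 \left(2209 - 35354\right) = 41856 \left(-33145\right) = -1387317120$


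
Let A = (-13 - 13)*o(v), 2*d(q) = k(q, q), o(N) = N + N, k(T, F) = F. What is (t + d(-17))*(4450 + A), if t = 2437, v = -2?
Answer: 11059389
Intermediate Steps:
o(N) = 2*N
d(q) = q/2
A = 104 (A = (-13 - 13)*(2*(-2)) = -26*(-4) = 104)
(t + d(-17))*(4450 + A) = (2437 + (½)*(-17))*(4450 + 104) = (2437 - 17/2)*4554 = (4857/2)*4554 = 11059389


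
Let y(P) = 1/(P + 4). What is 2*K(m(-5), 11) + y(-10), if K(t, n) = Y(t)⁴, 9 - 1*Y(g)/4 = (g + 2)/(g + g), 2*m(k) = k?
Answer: 12046509647/3750 ≈ 3.2124e+6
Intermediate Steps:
m(k) = k/2
y(P) = 1/(4 + P)
Y(g) = 36 - 2*(2 + g)/g (Y(g) = 36 - 4*(g + 2)/(g + g) = 36 - 4*(2 + g)/(2*g) = 36 - 4*(2 + g)*1/(2*g) = 36 - 2*(2 + g)/g)
K(t, n) = (34 - 4/t)⁴
2*K(m(-5), 11) + y(-10) = 2*(34 - 4/((½)*(-5)))⁴ + 1/(4 - 10) = 2*(34 - 4/(-5/2))⁴ + 1/(-6) = 2*(34 - 4*(-⅖))⁴ - ⅙ = 2*(34 + 8/5)⁴ - ⅙ = 2*(178/5)⁴ - ⅙ = 2*(1003875856/625) - ⅙ = 2007751712/625 - ⅙ = 12046509647/3750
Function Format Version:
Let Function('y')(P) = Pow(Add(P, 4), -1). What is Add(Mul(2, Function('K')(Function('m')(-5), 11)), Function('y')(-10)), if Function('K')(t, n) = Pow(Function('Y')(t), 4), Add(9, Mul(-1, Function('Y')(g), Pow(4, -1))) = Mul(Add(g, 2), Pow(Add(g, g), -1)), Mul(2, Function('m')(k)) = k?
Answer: Rational(12046509647, 3750) ≈ 3.2124e+6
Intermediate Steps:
Function('m')(k) = Mul(Rational(1, 2), k)
Function('y')(P) = Pow(Add(4, P), -1)
Function('Y')(g) = Add(36, Mul(-2, Pow(g, -1), Add(2, g))) (Function('Y')(g) = Add(36, Mul(-4, Mul(Add(g, 2), Pow(Add(g, g), -1)))) = Add(36, Mul(-4, Mul(Add(2, g), Pow(Mul(2, g), -1)))) = Add(36, Mul(-4, Mul(Add(2, g), Mul(Rational(1, 2), Pow(g, -1))))) = Add(36, Mul(-4, Mul(Rational(1, 2), Pow(g, -1), Add(2, g)))) = Add(36, Mul(-2, Pow(g, -1), Add(2, g))))
Function('K')(t, n) = Pow(Add(34, Mul(-4, Pow(t, -1))), 4)
Add(Mul(2, Function('K')(Function('m')(-5), 11)), Function('y')(-10)) = Add(Mul(2, Pow(Add(34, Mul(-4, Pow(Mul(Rational(1, 2), -5), -1))), 4)), Pow(Add(4, -10), -1)) = Add(Mul(2, Pow(Add(34, Mul(-4, Pow(Rational(-5, 2), -1))), 4)), Pow(-6, -1)) = Add(Mul(2, Pow(Add(34, Mul(-4, Rational(-2, 5))), 4)), Rational(-1, 6)) = Add(Mul(2, Pow(Add(34, Rational(8, 5)), 4)), Rational(-1, 6)) = Add(Mul(2, Pow(Rational(178, 5), 4)), Rational(-1, 6)) = Add(Mul(2, Rational(1003875856, 625)), Rational(-1, 6)) = Add(Rational(2007751712, 625), Rational(-1, 6)) = Rational(12046509647, 3750)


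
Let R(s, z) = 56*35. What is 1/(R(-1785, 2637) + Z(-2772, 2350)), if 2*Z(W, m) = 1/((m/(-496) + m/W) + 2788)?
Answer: 478196857/937265925652 ≈ 0.00051020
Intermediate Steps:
R(s, z) = 1960
Z(W, m) = 1/(2*(2788 - m/496 + m/W)) (Z(W, m) = 1/(2*((m/(-496) + m/W) + 2788)) = 1/(2*((m*(-1/496) + m/W) + 2788)) = 1/(2*((-m/496 + m/W) + 2788)) = 1/(2*(2788 - m/496 + m/W)))
1/(R(-1785, 2637) + Z(-2772, 2350)) = 1/(1960 + 248*(-2772)/(496*2350 + 1382848*(-2772) - 1*(-2772)*2350)) = 1/(1960 + 248*(-2772)/(1165600 - 3833254656 + 6514200)) = 1/(1960 + 248*(-2772)/(-3825574856)) = 1/(1960 + 248*(-2772)*(-1/3825574856)) = 1/(1960 + 85932/478196857) = 1/(937265925652/478196857) = 478196857/937265925652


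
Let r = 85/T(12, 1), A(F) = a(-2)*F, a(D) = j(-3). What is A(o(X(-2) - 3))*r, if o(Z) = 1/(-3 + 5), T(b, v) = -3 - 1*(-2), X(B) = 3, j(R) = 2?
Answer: -85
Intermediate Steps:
a(D) = 2
T(b, v) = -1 (T(b, v) = -3 + 2 = -1)
o(Z) = ½ (o(Z) = 1/2 = ½)
A(F) = 2*F
r = -85 (r = 85/(-1) = 85*(-1) = -85)
A(o(X(-2) - 3))*r = (2*(½))*(-85) = 1*(-85) = -85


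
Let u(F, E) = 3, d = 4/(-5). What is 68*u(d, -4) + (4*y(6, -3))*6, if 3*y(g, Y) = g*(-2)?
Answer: 108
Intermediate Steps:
d = -⅘ (d = 4*(-⅕) = -⅘ ≈ -0.80000)
y(g, Y) = -2*g/3 (y(g, Y) = (g*(-2))/3 = (-2*g)/3 = -2*g/3)
68*u(d, -4) + (4*y(6, -3))*6 = 68*3 + (4*(-⅔*6))*6 = 204 + (4*(-4))*6 = 204 - 16*6 = 204 - 96 = 108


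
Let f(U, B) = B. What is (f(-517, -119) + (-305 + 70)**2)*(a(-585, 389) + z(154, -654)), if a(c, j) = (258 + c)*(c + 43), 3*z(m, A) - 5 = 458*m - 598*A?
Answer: 54738498086/3 ≈ 1.8246e+10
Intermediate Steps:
z(m, A) = 5/3 - 598*A/3 + 458*m/3 (z(m, A) = 5/3 + (458*m - 598*A)/3 = 5/3 + (-598*A + 458*m)/3 = 5/3 + (-598*A/3 + 458*m/3) = 5/3 - 598*A/3 + 458*m/3)
a(c, j) = (43 + c)*(258 + c) (a(c, j) = (258 + c)*(43 + c) = (43 + c)*(258 + c))
(f(-517, -119) + (-305 + 70)**2)*(a(-585, 389) + z(154, -654)) = (-119 + (-305 + 70)**2)*((11094 + (-585)**2 + 301*(-585)) + (5/3 - 598/3*(-654) + (458/3)*154)) = (-119 + (-235)**2)*((11094 + 342225 - 176085) + (5/3 + 130364 + 70532/3)) = (-119 + 55225)*(177234 + 461629/3) = 55106*(993331/3) = 54738498086/3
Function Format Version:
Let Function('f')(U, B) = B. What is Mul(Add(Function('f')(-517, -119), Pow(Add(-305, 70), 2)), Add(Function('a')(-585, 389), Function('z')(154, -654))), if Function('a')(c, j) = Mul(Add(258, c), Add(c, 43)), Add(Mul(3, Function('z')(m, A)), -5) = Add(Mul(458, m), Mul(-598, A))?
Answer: Rational(54738498086, 3) ≈ 1.8246e+10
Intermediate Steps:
Function('z')(m, A) = Add(Rational(5, 3), Mul(Rational(-598, 3), A), Mul(Rational(458, 3), m)) (Function('z')(m, A) = Add(Rational(5, 3), Mul(Rational(1, 3), Add(Mul(458, m), Mul(-598, A)))) = Add(Rational(5, 3), Mul(Rational(1, 3), Add(Mul(-598, A), Mul(458, m)))) = Add(Rational(5, 3), Add(Mul(Rational(-598, 3), A), Mul(Rational(458, 3), m))) = Add(Rational(5, 3), Mul(Rational(-598, 3), A), Mul(Rational(458, 3), m)))
Function('a')(c, j) = Mul(Add(43, c), Add(258, c)) (Function('a')(c, j) = Mul(Add(258, c), Add(43, c)) = Mul(Add(43, c), Add(258, c)))
Mul(Add(Function('f')(-517, -119), Pow(Add(-305, 70), 2)), Add(Function('a')(-585, 389), Function('z')(154, -654))) = Mul(Add(-119, Pow(Add(-305, 70), 2)), Add(Add(11094, Pow(-585, 2), Mul(301, -585)), Add(Rational(5, 3), Mul(Rational(-598, 3), -654), Mul(Rational(458, 3), 154)))) = Mul(Add(-119, Pow(-235, 2)), Add(Add(11094, 342225, -176085), Add(Rational(5, 3), 130364, Rational(70532, 3)))) = Mul(Add(-119, 55225), Add(177234, Rational(461629, 3))) = Mul(55106, Rational(993331, 3)) = Rational(54738498086, 3)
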